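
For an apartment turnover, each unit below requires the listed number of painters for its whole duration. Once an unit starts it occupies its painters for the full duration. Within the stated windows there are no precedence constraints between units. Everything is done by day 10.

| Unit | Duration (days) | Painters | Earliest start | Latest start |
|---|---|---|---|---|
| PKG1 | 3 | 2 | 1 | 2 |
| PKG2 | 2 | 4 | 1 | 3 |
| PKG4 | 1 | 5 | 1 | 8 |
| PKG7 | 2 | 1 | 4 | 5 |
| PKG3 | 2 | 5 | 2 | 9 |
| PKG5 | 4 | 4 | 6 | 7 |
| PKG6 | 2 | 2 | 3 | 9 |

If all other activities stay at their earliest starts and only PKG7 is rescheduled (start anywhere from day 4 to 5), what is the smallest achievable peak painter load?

11

PKG7@4: d1:11  d2:11  d3:9  d4:3  d5:1  d6:4  d7:4  d8:4  d9:4  d10:0 → peak 11
PKG7@5: d1:11  d2:11  d3:9  d4:2  d5:1  d6:5  d7:4  d8:4  d9:4  d10:0 → peak 11
Best is PKG7@4, peak 11.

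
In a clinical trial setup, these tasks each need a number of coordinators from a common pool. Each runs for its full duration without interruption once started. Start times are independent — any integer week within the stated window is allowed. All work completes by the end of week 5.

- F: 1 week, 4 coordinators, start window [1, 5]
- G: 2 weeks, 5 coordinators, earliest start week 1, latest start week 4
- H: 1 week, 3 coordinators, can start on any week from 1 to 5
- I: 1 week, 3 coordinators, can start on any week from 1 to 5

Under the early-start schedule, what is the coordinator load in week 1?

At early start, week 1 has: F, G, H, I.
Demand: 4 + 5 + 3 + 3 = 15.

15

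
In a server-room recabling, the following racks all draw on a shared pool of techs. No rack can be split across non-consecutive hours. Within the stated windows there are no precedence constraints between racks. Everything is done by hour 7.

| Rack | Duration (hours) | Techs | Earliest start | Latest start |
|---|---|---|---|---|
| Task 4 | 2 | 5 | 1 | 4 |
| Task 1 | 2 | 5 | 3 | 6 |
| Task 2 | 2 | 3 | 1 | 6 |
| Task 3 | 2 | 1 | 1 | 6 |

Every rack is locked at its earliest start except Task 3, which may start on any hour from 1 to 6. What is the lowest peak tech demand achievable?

8

Task 3@1: h1:9  h2:9  h3:5  h4:5  h5:0  h6:0  h7:0 → peak 9
Task 3@2: h1:8  h2:9  h3:6  h4:5  h5:0  h6:0  h7:0 → peak 9
Task 3@3: h1:8  h2:8  h3:6  h4:6  h5:0  h6:0  h7:0 → peak 8
Task 3@4: h1:8  h2:8  h3:5  h4:6  h5:1  h6:0  h7:0 → peak 8
Task 3@5: h1:8  h2:8  h3:5  h4:5  h5:1  h6:1  h7:0 → peak 8
Task 3@6: h1:8  h2:8  h3:5  h4:5  h5:0  h6:1  h7:1 → peak 8
Best is Task 3@3, peak 8.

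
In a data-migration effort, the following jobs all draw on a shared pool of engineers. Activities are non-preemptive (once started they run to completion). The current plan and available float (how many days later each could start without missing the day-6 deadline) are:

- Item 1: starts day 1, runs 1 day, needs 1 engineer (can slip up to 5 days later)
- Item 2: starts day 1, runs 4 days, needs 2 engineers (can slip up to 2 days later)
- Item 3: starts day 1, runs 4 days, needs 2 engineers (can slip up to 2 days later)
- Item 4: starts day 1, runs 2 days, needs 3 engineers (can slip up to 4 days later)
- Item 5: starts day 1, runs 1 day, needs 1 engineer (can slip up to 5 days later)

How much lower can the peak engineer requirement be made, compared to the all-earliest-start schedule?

5

Early-start peak: d1:9  d2:7  d3:4  d4:4  d5:0  d6:0 ⇒ 9.
Leveled (Item 1@1, Item 2@3, Item 3@3, Item 4@1, Item 5@2): d1:4  d2:4  d3:4  d4:4  d5:4  d6:4 ⇒ 4.
Reduction 9 − 4 = 5.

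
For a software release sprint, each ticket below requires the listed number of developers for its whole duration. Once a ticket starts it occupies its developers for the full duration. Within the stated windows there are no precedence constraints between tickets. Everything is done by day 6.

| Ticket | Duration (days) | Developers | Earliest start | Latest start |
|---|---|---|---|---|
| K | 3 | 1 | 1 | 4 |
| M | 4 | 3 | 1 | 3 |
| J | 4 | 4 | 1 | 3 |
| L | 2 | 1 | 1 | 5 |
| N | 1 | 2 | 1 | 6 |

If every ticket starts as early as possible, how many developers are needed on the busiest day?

11

Early-start schedule: K@1, M@1, J@1, L@1, N@1.
Load per day: day 1: 11, day 2: 9, day 3: 8, day 4: 7, day 5: 0, day 6: 0.
Peak is 11.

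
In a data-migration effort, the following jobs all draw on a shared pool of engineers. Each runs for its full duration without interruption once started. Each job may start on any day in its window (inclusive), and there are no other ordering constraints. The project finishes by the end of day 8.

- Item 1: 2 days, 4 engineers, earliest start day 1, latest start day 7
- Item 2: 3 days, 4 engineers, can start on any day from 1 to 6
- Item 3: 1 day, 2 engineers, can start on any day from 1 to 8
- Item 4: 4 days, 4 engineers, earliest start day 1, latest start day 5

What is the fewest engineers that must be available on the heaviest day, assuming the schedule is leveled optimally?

8

Early-start (Item 1@1, Item 2@1, Item 3@1, Item 4@1) gives peak 14: d1:14  d2:12  d3:8  d4:4  d5:0  d6:0  d7:0  d8:0.
Shift Item 3→3, Item 4→4.
Schedule Item 1@1, Item 2@1, Item 3@3, Item 4@4: d1:8  d2:8  d3:6  d4:4  d5:4  d6:4  d7:4  d8:0 — peak 8.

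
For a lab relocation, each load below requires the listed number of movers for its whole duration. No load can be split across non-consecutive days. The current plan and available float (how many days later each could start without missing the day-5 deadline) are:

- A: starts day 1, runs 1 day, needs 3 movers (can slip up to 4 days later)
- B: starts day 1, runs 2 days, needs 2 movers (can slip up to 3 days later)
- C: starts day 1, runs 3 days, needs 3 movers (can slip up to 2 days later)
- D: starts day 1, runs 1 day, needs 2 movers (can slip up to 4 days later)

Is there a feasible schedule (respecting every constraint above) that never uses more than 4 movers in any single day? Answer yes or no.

no

The minimum achievable peak is 5; 4 < 5, so no feasible schedule stays within the cap.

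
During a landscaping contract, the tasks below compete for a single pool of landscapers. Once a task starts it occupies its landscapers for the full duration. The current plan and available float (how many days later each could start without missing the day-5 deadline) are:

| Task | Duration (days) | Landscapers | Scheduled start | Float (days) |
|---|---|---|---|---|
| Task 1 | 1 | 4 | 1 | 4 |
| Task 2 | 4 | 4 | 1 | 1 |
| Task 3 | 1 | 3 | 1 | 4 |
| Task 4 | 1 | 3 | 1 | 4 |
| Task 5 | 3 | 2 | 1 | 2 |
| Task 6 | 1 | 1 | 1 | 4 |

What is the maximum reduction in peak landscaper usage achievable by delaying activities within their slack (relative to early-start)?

10

Early-start peak: d1:17  d2:6  d3:6  d4:4  d5:0 ⇒ 17.
Leveled (Task 1@1, Task 2@2, Task 3@1, Task 4@2, Task 5@3, Task 6@3): d1:7  d2:7  d3:7  d4:6  d5:6 ⇒ 7.
Reduction 17 − 7 = 10.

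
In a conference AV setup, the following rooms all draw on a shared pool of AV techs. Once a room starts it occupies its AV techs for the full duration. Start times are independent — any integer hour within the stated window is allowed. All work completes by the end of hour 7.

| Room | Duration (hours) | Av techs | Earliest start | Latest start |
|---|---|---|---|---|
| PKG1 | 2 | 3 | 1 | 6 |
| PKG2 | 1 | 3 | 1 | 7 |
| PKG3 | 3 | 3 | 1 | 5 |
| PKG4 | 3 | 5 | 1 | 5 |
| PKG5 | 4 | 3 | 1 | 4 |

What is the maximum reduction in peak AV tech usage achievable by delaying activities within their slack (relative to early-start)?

9

Early-start peak: h1:17  h2:14  h3:11  h4:3  h5:0  h6:0  h7:0 ⇒ 17.
Leveled (PKG1@1, PKG2@1, PKG3@2, PKG4@5, PKG5@3): h1:6  h2:6  h3:6  h4:6  h5:8  h6:8  h7:5 ⇒ 8.
Reduction 17 − 8 = 9.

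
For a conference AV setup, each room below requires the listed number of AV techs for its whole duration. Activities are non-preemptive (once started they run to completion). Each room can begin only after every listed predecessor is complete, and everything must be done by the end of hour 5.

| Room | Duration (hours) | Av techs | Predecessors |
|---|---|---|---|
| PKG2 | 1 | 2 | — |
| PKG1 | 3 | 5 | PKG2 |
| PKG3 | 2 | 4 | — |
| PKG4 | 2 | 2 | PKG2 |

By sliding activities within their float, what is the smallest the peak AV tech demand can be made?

7

Early-start (PKG2@1, PKG1@2, PKG3@1, PKG4@2) gives peak 11: h1:6  h2:11  h3:7  h4:5  h5:0.
Shift PKG1→3.
Schedule PKG2@1, PKG1@3, PKG3@1, PKG4@2: h1:6  h2:6  h3:7  h4:5  h5:5 — peak 7.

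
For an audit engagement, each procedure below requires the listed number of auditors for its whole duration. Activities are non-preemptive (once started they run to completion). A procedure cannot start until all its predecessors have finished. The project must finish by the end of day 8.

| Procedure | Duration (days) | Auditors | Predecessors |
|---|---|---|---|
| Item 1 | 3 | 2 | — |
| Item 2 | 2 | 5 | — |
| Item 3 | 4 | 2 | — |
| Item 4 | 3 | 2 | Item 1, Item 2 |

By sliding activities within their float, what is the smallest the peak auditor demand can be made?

5

Early-start (Item 1@1, Item 2@1, Item 3@1, Item 4@4) gives peak 9: d1:9  d2:9  d3:4  d4:4  d5:2  d6:2  d7:0  d8:0.
Shift Item 1→3, Item 3→3, Item 4→6.
Schedule Item 1@3, Item 2@1, Item 3@3, Item 4@6: d1:5  d2:5  d3:4  d4:4  d5:4  d6:4  d7:2  d8:2 — peak 5.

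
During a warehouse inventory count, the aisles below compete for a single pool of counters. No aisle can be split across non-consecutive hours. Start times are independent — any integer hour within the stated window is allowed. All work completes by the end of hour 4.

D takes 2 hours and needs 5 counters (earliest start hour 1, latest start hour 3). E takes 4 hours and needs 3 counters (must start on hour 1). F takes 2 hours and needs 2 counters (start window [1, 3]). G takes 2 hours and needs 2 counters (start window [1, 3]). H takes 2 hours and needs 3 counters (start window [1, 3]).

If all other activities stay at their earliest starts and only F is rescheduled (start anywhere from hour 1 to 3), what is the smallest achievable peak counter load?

13

F@1: h1:15  h2:15  h3:3  h4:3 → peak 15
F@2: h1:13  h2:15  h3:5  h4:3 → peak 15
F@3: h1:13  h2:13  h3:5  h4:5 → peak 13
Best is F@3, peak 13.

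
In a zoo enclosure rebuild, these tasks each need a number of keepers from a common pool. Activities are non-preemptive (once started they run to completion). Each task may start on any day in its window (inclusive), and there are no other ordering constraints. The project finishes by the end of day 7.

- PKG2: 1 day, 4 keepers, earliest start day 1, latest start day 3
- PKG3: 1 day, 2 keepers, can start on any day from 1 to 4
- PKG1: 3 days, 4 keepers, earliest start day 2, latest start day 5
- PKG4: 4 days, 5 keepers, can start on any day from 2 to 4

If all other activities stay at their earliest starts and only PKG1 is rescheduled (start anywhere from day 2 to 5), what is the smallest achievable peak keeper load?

9

PKG1@2: d1:6  d2:9  d3:9  d4:9  d5:5  d6:0  d7:0 → peak 9
PKG1@3: d1:6  d2:5  d3:9  d4:9  d5:9  d6:0  d7:0 → peak 9
PKG1@4: d1:6  d2:5  d3:5  d4:9  d5:9  d6:4  d7:0 → peak 9
PKG1@5: d1:6  d2:5  d3:5  d4:5  d5:9  d6:4  d7:4 → peak 9
Best is PKG1@2, peak 9.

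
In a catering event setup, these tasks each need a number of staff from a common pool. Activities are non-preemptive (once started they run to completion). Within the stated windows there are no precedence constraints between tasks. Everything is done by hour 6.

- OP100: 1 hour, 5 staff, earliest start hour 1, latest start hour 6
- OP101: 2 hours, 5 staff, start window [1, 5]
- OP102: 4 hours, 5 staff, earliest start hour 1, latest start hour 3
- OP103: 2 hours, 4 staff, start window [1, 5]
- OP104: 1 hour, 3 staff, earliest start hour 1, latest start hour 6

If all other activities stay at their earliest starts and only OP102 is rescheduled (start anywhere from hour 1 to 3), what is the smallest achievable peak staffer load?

17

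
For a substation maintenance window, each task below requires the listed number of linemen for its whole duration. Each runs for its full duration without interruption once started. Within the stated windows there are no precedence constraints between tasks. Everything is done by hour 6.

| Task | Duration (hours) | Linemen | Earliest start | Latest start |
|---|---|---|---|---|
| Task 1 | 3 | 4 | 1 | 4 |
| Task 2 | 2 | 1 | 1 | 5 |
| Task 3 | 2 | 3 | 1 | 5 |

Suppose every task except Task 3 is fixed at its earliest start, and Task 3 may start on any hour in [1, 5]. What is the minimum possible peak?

5

Task 3@1: h1:8  h2:8  h3:4  h4:0  h5:0  h6:0 → peak 8
Task 3@2: h1:5  h2:8  h3:7  h4:0  h5:0  h6:0 → peak 8
Task 3@3: h1:5  h2:5  h3:7  h4:3  h5:0  h6:0 → peak 7
Task 3@4: h1:5  h2:5  h3:4  h4:3  h5:3  h6:0 → peak 5
Task 3@5: h1:5  h2:5  h3:4  h4:0  h5:3  h6:3 → peak 5
Best is Task 3@4, peak 5.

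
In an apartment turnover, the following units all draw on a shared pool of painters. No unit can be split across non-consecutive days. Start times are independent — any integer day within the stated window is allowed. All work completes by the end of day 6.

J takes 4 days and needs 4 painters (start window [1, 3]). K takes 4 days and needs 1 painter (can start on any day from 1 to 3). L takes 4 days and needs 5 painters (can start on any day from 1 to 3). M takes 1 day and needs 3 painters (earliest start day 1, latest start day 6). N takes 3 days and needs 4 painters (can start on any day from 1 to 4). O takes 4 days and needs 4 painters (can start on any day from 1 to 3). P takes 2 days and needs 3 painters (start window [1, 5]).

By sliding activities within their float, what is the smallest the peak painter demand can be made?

Early-start (J@1, K@1, L@1, M@1, N@1, O@1, P@1) gives peak 24: d1:24  d2:21  d3:18  d4:14  d5:0  d6:0.
Shift O→2, P→4.
Schedule J@1, K@1, L@1, M@1, N@1, O@2, P@4: d1:17  d2:18  d3:18  d4:17  d5:7  d6:0 — peak 18.

18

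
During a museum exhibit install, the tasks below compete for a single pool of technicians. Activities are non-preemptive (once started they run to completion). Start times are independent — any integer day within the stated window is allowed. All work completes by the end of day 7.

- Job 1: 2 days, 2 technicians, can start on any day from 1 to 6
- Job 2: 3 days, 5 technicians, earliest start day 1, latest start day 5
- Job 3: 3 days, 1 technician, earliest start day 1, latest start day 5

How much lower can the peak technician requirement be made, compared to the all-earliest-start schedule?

Early-start peak: d1:8  d2:8  d3:6  d4:0  d5:0  d6:0  d7:0 ⇒ 8.
Leveled (Job 1@1, Job 2@4, Job 3@1): d1:3  d2:3  d3:1  d4:5  d5:5  d6:5  d7:0 ⇒ 5.
Reduction 8 − 5 = 3.

3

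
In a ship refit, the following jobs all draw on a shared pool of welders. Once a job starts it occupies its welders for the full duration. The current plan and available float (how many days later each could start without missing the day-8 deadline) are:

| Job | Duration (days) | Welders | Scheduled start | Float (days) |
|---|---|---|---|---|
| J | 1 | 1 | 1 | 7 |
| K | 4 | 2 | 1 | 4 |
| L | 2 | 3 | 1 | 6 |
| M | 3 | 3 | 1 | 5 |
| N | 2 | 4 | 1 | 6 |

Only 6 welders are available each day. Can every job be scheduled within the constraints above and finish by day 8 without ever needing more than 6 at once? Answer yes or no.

Schedule J@1, K@1, L@2, M@4, N@7: d1:3  d2:5  d3:5  d4:5  d5:3  d6:3  d7:4  d8:4 — peak 5 ≤ 6.

yes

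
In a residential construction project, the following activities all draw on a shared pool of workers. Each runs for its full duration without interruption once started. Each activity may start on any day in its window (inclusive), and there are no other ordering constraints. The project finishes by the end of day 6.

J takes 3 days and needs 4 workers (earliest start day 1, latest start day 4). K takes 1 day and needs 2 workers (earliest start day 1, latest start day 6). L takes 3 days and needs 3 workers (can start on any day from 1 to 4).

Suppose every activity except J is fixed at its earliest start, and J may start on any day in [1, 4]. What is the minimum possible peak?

5

J@1: d1:9  d2:7  d3:7  d4:0  d5:0  d6:0 → peak 9
J@2: d1:5  d2:7  d3:7  d4:4  d5:0  d6:0 → peak 7
J@3: d1:5  d2:3  d3:7  d4:4  d5:4  d6:0 → peak 7
J@4: d1:5  d2:3  d3:3  d4:4  d5:4  d6:4 → peak 5
Best is J@4, peak 5.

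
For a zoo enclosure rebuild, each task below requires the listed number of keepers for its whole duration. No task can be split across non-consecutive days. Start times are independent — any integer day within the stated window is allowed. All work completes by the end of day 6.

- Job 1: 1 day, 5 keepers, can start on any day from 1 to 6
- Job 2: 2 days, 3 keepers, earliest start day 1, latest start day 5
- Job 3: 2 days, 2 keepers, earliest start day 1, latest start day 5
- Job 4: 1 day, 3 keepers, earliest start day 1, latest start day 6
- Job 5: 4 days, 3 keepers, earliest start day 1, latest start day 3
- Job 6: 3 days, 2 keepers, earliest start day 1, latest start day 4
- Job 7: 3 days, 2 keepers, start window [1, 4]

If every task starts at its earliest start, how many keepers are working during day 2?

12

At early start, day 2 has: Job 2, Job 3, Job 5, Job 6, Job 7.
Demand: 3 + 2 + 3 + 2 + 2 = 12.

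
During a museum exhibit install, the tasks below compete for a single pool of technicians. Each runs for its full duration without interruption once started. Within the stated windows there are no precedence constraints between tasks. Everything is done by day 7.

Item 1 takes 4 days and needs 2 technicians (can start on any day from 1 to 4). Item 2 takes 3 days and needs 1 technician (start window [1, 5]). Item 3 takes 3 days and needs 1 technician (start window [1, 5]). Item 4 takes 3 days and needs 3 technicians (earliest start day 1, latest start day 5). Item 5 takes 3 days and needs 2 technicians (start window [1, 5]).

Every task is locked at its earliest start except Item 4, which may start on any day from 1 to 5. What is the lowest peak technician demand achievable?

6

Item 4@1: d1:9  d2:9  d3:9  d4:2  d5:0  d6:0  d7:0 → peak 9
Item 4@2: d1:6  d2:9  d3:9  d4:5  d5:0  d6:0  d7:0 → peak 9
Item 4@3: d1:6  d2:6  d3:9  d4:5  d5:3  d6:0  d7:0 → peak 9
Item 4@4: d1:6  d2:6  d3:6  d4:5  d5:3  d6:3  d7:0 → peak 6
Item 4@5: d1:6  d2:6  d3:6  d4:2  d5:3  d6:3  d7:3 → peak 6
Best is Item 4@4, peak 6.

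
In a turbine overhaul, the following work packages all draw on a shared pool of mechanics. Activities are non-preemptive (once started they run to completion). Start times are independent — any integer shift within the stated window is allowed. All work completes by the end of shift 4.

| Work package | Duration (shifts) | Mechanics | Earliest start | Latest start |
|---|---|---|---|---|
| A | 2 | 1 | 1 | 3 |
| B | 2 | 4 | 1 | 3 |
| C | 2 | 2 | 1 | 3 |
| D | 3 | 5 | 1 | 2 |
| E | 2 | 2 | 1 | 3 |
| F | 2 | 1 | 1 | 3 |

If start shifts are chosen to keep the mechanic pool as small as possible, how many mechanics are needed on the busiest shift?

10

Early-start (A@1, B@1, C@1, D@1, E@1, F@1) gives peak 15: s1:15  s2:15  s3:5  s4:0.
Shift C→3, E→3, F→3.
Schedule A@1, B@1, C@3, D@1, E@3, F@3: s1:10  s2:10  s3:10  s4:5 — peak 10.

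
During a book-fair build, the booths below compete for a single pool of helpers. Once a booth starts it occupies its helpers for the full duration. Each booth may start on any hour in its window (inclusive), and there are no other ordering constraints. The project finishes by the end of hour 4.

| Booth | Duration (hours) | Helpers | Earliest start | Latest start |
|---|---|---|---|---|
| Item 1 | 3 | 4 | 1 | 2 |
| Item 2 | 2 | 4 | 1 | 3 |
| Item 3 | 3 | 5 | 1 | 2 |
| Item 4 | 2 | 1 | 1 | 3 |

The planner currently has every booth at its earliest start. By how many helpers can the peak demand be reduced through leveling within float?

1

Early-start peak: h1:14  h2:14  h3:9  h4:0 ⇒ 14.
Leveled (Item 1@1, Item 2@1, Item 3@1, Item 4@3): h1:13  h2:13  h3:10  h4:1 ⇒ 13.
Reduction 14 − 13 = 1.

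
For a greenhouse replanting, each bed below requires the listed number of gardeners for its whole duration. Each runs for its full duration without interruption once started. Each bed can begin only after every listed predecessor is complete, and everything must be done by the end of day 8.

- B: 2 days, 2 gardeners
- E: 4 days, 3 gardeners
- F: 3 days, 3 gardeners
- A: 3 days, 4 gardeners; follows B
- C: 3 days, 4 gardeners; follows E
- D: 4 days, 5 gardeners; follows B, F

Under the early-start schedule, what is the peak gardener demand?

13

Early-start schedule: B@1, E@1, F@1, A@3, C@5, D@4.
Load per day: day 1: 8, day 2: 8, day 3: 10, day 4: 12, day 5: 13, day 6: 9, day 7: 9, day 8: 0.
Peak is 13.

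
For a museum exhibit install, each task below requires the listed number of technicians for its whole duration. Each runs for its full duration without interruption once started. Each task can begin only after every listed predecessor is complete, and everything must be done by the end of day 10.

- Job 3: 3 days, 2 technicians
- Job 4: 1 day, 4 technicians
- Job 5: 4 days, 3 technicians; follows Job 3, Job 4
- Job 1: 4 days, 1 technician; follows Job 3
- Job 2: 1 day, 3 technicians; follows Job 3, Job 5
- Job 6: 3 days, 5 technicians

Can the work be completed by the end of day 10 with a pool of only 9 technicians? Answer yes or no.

yes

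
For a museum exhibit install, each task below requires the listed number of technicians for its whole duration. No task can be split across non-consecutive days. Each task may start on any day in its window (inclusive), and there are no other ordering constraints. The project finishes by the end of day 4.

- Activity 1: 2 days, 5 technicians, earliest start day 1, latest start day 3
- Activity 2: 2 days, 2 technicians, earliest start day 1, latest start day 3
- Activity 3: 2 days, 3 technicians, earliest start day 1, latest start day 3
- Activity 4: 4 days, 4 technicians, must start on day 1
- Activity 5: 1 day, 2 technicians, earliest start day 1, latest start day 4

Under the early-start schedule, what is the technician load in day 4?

At early start, day 4 has: Activity 4.
Demand: 4 = 4.

4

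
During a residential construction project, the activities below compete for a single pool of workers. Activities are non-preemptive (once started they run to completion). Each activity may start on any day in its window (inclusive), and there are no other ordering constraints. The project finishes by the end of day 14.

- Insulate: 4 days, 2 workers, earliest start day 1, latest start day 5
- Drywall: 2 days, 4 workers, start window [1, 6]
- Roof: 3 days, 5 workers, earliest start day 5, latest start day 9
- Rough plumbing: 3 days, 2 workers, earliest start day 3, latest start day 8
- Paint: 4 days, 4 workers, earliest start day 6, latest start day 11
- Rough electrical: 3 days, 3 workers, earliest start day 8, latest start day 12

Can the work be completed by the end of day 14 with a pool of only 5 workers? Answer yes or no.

The minimum achievable peak is 6; 5 < 6, so no feasible schedule stays within the cap.

no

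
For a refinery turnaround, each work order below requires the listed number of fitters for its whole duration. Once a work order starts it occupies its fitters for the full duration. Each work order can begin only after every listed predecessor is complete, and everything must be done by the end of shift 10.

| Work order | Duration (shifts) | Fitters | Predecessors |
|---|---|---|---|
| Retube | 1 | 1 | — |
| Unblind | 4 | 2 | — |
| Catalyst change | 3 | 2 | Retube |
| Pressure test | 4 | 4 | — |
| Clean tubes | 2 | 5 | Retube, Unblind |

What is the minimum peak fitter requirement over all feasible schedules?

5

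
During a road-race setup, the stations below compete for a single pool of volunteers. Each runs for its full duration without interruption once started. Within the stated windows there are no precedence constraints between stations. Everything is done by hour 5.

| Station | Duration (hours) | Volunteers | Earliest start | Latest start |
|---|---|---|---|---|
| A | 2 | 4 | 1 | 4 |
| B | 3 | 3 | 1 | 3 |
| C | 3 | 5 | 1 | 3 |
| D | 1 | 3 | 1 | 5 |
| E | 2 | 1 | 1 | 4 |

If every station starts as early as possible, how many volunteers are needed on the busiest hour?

16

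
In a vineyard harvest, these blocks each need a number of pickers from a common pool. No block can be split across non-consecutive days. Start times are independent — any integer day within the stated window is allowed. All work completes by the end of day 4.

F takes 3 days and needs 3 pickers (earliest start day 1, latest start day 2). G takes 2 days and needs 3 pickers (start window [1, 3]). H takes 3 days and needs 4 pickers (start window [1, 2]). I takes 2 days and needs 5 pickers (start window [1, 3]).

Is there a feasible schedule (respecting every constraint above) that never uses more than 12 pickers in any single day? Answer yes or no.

Schedule F@1, G@1, H@1, I@3: d1:10  d2:10  d3:12  d4:5 — peak 12 ≤ 12.

yes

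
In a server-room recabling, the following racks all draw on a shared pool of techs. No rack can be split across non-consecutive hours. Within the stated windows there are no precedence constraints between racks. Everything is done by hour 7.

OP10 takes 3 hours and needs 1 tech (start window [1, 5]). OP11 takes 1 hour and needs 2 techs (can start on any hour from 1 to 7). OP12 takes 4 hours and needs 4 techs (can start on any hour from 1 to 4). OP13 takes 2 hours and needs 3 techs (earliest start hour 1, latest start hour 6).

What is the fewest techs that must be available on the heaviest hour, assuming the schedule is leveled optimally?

4

Early-start (OP10@1, OP11@1, OP12@1, OP13@1) gives peak 10: h1:10  h2:8  h3:5  h4:4  h5:0  h6:0  h7:0.
Shift OP12→4, OP13→2.
Schedule OP10@1, OP11@1, OP12@4, OP13@2: h1:3  h2:4  h3:4  h4:4  h5:4  h6:4  h7:4 — peak 4.
Total tech-hours = 27 over 7 hours ⇒ peak ≥ ⌈27/7⌉ = 4, so 4 is optimal.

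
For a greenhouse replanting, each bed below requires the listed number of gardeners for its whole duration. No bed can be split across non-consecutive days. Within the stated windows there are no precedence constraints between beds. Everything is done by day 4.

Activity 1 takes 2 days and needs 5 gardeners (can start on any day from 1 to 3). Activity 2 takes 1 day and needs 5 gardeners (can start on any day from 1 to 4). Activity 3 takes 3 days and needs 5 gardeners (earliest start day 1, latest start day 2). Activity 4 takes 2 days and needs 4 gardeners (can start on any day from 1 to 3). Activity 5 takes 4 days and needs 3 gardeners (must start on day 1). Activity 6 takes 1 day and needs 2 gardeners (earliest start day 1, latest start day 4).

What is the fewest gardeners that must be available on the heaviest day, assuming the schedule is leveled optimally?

14

Early-start (Activity 1@1, Activity 2@1, Activity 3@1, Activity 4@1, Activity 5@1, Activity 6@1) gives peak 24: d1:24  d2:17  d3:8  d4:3.
Shift Activity 3→2, Activity 4→3, Activity 6→3.
Schedule Activity 1@1, Activity 2@1, Activity 3@2, Activity 4@3, Activity 5@1, Activity 6@3: d1:13  d2:13  d3:14  d4:12 — peak 14.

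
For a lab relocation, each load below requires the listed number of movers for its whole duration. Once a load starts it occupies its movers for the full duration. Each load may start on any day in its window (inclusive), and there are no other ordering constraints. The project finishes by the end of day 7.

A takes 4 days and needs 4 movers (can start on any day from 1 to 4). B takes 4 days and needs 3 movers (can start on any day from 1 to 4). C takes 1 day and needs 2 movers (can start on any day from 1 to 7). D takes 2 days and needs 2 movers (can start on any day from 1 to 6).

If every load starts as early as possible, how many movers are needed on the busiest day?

11

Early-start schedule: A@1, B@1, C@1, D@1.
Load per day: day 1: 11, day 2: 9, day 3: 7, day 4: 7, day 5: 0, day 6: 0, day 7: 0.
Peak is 11.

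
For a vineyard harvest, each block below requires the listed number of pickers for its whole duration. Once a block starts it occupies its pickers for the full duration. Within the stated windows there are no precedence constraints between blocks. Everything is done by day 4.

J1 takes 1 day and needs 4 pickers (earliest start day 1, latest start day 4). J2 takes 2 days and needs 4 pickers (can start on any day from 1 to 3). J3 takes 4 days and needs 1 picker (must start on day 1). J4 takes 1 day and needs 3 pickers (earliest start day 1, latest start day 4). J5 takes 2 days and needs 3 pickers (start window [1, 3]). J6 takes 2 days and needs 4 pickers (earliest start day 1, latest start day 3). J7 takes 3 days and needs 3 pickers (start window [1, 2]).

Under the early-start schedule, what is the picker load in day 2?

15

At early start, day 2 has: J2, J3, J5, J6, J7.
Demand: 4 + 1 + 3 + 4 + 3 = 15.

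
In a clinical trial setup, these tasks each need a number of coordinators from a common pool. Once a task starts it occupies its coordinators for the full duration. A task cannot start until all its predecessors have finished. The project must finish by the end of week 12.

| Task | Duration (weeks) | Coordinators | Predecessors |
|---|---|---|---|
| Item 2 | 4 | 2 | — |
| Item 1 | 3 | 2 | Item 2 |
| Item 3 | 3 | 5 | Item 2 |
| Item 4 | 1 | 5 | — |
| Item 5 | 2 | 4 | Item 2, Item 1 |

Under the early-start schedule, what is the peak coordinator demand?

Early-start schedule: Item 2@1, Item 1@5, Item 3@5, Item 4@1, Item 5@8.
Load per week: week 1: 7, week 2: 2, week 3: 2, week 4: 2, week 5: 7, week 6: 7, week 7: 7, week 8: 4, week 9: 4, week 10: 0, week 11: 0, week 12: 0.
Peak is 7.

7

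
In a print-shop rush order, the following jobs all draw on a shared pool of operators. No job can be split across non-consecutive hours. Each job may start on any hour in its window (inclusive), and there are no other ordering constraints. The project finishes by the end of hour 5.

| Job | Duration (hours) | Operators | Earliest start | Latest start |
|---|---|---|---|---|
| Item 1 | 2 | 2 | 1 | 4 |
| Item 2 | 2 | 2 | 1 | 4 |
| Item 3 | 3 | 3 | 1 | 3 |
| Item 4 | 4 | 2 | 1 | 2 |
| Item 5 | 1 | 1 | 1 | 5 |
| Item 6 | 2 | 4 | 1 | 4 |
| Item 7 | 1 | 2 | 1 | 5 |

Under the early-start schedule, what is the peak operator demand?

16

Early-start schedule: Item 1@1, Item 2@1, Item 3@1, Item 4@1, Item 5@1, Item 6@1, Item 7@1.
Load per hour: hour 1: 16, hour 2: 13, hour 3: 5, hour 4: 2, hour 5: 0.
Peak is 16.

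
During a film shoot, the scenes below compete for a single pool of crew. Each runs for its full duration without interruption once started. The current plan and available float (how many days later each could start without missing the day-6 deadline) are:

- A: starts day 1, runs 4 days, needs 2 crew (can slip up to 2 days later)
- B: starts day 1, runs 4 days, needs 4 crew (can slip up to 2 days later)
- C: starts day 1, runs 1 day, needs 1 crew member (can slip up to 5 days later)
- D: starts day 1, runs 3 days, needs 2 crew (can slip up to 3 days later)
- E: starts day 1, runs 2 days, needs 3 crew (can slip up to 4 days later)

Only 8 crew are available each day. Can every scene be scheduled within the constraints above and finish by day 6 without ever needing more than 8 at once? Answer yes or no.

yes

Schedule A@1, B@1, C@1, D@2, E@5: d1:7  d2:8  d3:8  d4:8  d5:3  d6:3 — peak 8 ≤ 8.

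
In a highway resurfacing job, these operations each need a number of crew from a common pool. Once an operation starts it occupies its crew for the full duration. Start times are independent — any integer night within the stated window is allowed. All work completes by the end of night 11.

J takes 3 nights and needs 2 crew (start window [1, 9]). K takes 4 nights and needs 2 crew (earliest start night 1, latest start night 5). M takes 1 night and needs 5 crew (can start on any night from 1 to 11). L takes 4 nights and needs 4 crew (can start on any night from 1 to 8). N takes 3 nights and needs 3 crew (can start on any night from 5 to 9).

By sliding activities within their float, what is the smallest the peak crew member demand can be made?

5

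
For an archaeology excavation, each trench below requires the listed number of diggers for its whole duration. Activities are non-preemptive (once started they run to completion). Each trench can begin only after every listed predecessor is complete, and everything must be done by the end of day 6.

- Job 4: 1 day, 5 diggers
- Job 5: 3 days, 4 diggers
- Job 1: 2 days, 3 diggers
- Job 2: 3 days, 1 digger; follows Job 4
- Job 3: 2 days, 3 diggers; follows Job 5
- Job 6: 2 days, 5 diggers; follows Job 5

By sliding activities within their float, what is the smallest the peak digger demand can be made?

Early-start (Job 4@1, Job 5@1, Job 1@1, Job 2@2, Job 3@4, Job 6@4) gives peak 12: d1:12  d2:8  d3:5  d4:9  d5:8  d6:0.
Shift Job 5→2, Job 3→5, Job 6→5.
Schedule Job 4@1, Job 5@2, Job 1@1, Job 2@2, Job 3@5, Job 6@5: d1:8  d2:8  d3:5  d4:5  d5:8  d6:8 — peak 8.

8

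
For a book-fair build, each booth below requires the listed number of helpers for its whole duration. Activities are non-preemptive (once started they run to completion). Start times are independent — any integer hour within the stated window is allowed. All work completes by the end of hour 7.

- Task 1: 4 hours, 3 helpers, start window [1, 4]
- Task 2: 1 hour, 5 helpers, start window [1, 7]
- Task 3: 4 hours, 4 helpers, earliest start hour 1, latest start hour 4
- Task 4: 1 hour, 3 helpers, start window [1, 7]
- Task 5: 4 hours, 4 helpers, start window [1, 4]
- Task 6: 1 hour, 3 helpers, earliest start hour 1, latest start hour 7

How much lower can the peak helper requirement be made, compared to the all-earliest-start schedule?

Early-start peak: h1:22  h2:11  h3:11  h4:11  h5:0  h6:0  h7:0 ⇒ 22.
Leveled (Task 1@1, Task 2@1, Task 3@2, Task 4@1, Task 5@2, Task 6@5): h1:11  h2:11  h3:11  h4:11  h5:11  h6:0  h7:0 ⇒ 11.
Reduction 22 − 11 = 11.

11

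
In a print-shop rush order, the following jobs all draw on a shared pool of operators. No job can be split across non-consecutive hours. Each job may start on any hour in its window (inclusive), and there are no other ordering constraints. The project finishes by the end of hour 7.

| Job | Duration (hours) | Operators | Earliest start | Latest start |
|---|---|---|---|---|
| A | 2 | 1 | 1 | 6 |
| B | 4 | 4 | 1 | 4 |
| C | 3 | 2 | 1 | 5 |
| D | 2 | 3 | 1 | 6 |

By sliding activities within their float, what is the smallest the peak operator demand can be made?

5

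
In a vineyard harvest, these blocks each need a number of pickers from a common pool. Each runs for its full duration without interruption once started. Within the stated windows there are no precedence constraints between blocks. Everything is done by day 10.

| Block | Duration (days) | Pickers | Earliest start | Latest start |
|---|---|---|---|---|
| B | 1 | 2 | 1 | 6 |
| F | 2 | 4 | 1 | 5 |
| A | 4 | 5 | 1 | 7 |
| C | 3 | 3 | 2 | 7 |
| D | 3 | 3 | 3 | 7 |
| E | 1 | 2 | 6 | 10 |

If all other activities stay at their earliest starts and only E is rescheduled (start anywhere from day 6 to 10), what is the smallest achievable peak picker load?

12

E@6: d1:11  d2:12  d3:11  d4:11  d5:3  d6:2  d7:0  d8:0  d9:0  d10:0 → peak 12
E@7: d1:11  d2:12  d3:11  d4:11  d5:3  d6:0  d7:2  d8:0  d9:0  d10:0 → peak 12
E@8: d1:11  d2:12  d3:11  d4:11  d5:3  d6:0  d7:0  d8:2  d9:0  d10:0 → peak 12
E@9: d1:11  d2:12  d3:11  d4:11  d5:3  d6:0  d7:0  d8:0  d9:2  d10:0 → peak 12
E@10: d1:11  d2:12  d3:11  d4:11  d5:3  d6:0  d7:0  d8:0  d9:0  d10:2 → peak 12
Best is E@6, peak 12.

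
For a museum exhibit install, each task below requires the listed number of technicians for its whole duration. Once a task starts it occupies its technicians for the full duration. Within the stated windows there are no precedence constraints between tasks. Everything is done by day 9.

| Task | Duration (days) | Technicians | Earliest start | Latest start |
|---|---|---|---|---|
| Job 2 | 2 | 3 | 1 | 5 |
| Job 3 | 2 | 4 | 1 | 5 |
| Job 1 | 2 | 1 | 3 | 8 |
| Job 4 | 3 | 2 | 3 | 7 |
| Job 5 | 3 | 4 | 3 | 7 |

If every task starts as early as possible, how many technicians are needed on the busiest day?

7

Early-start schedule: Job 2@1, Job 3@1, Job 1@3, Job 4@3, Job 5@3.
Load per day: day 1: 7, day 2: 7, day 3: 7, day 4: 7, day 5: 6, day 6: 0, day 7: 0, day 8: 0, day 9: 0.
Peak is 7.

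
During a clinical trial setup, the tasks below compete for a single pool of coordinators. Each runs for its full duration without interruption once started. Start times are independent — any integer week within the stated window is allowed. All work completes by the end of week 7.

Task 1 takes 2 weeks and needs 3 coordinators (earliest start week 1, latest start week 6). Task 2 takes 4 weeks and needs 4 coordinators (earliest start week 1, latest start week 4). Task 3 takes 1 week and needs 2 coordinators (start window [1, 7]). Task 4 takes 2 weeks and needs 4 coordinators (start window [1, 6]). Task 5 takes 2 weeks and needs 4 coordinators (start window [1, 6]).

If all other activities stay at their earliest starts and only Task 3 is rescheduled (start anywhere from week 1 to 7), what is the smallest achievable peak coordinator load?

15

Task 3@1: w1:17  w2:15  w3:4  w4:4  w5:0  w6:0  w7:0 → peak 17
Task 3@2: w1:15  w2:17  w3:4  w4:4  w5:0  w6:0  w7:0 → peak 17
Task 3@3: w1:15  w2:15  w3:6  w4:4  w5:0  w6:0  w7:0 → peak 15
Task 3@4: w1:15  w2:15  w3:4  w4:6  w5:0  w6:0  w7:0 → peak 15
Task 3@5: w1:15  w2:15  w3:4  w4:4  w5:2  w6:0  w7:0 → peak 15
Task 3@6: w1:15  w2:15  w3:4  w4:4  w5:0  w6:2  w7:0 → peak 15
Task 3@7: w1:15  w2:15  w3:4  w4:4  w5:0  w6:0  w7:2 → peak 15
Best is Task 3@3, peak 15.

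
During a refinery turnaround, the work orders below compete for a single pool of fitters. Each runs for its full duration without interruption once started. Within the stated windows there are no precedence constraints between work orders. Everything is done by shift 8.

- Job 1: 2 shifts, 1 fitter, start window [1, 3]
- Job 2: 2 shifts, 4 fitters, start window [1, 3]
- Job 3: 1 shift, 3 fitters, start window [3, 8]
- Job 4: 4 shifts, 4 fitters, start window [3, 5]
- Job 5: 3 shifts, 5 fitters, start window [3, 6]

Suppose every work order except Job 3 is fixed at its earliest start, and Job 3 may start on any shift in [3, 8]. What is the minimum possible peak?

9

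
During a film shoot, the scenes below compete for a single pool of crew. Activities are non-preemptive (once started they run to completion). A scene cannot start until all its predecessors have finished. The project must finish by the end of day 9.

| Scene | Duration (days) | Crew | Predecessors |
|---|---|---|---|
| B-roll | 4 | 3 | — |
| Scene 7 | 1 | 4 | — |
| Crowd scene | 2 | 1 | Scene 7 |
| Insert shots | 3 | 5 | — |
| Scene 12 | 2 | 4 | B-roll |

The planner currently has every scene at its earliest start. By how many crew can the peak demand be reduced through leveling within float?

Early-start peak: d1:12  d2:9  d3:9  d4:3  d5:4  d6:4  d7:0  d8:0  d9:0 ⇒ 12.
Leveled (B-roll@1, Scene 7@1, Crowd scene@2, Insert shots@5, Scene 12@8): d1:7  d2:4  d3:4  d4:3  d5:5  d6:5  d7:5  d8:4  d9:4 ⇒ 7.
Reduction 12 − 7 = 5.

5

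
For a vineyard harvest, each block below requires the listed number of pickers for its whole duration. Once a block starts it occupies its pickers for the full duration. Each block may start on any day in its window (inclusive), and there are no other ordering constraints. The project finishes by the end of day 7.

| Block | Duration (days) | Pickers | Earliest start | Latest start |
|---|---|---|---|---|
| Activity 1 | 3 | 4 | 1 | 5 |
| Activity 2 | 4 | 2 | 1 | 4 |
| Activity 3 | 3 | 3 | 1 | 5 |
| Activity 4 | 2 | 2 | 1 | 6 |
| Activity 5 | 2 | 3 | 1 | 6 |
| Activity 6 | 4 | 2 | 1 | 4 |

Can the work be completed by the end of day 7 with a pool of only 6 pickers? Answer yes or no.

no

Total picker-days = 47; over 7 days the average is 47/7 > 6, so some day must exceed 6.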